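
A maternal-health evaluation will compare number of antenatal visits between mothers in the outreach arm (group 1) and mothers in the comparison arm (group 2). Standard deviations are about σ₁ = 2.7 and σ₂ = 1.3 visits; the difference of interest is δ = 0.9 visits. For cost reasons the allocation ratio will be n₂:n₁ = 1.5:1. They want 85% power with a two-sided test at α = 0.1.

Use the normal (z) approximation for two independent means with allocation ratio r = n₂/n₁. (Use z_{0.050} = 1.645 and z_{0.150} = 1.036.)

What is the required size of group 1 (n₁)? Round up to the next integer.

n₁ = 75

n₁ = (z_{α/2} + z_β)² · (σ₁² + σ₂²/r) / δ²
   = (1.645 + 1.036)² · (2.7² + 1.3²/1.5) / 0.9²
   = 7.1878 · (7.29 + 1.1267) / 0.81
   = 7.1878 · 8.4167 / 0.81
   = 74.69
Round up → n₁ = 75; n₂ = r·n₁ = 1.5 × 75 = 113.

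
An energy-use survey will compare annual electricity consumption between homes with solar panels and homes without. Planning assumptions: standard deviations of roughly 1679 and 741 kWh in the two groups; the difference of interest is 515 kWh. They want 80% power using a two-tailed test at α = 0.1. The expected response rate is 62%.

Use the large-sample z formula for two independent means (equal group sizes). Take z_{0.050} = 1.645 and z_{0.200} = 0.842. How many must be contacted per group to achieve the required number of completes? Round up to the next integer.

n = (z_{α/2} + z_β)² · (σ₁² + σ₂²) / δ²
  = (1.645 + 0.842)² · (1679² + 741² = 3368122) / 515²
  = 6.1852 · 3368122 / 265225
  = 78.55
Adjust for 62% response: 78.55 / 0.62 = 126.69.
Round up → n = 127 per group.

n = 127 per group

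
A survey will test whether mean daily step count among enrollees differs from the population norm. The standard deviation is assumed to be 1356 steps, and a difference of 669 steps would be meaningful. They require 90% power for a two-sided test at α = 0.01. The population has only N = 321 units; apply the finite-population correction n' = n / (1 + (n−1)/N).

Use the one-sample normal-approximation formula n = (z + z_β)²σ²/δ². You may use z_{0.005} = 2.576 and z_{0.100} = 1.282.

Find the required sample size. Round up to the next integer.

n = (z_{α/2} + z_β)² · σ² / δ²
  = (2.576 + 1.282)² · 1356² / 669²
  = 14.8842 · 1838736 / 447561
  = 61.15
Finite-population correction (N = 321): 61.15 / (1 + (61.15 − 1)/321) = 51.50.
Round up → n = 52.

n = 52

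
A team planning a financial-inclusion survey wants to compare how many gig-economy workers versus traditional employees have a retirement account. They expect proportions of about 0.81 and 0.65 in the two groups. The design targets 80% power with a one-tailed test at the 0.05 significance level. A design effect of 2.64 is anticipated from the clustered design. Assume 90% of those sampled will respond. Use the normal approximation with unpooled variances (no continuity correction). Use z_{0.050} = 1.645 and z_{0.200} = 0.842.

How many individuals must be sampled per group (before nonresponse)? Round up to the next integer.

n = 271 per group

n = (z_α + z_β)² · [p₁(1−p₁) + p₂(1−p₂)] / (p₁ − p₂)²
  = (1.645 + 0.842)² · (0.81·0.19 + 0.65·0.35) / (0.16)²
  = (2.487)² · (0.1539 + 0.2275) / 0.0256
  = 6.1852 · 0.3814 / 0.0256
  = 92.15
Design effect: 2.64 × 92.15 = 243.27.
Adjust for 90% response: 243.27 / 0.90 = 270.30.
Round up → n = 271 per group.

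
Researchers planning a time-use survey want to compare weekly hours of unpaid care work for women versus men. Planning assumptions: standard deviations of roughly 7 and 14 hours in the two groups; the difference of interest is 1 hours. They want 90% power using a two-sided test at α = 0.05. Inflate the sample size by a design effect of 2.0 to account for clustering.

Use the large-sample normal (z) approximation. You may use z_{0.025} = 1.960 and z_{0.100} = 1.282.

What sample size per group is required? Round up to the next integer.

n = (z_{α/2} + z_β)² · (σ₁² + σ₂²) / δ²
  = (1.960 + 1.282)² · (7² + 14² = 245) / 1²
  = 10.5106 · 245 / 1
  = 2575.09
Design effect: 2.0 × 2575.09 = 5150.18.
Round up → n = 5151 per group.

n = 5151 per group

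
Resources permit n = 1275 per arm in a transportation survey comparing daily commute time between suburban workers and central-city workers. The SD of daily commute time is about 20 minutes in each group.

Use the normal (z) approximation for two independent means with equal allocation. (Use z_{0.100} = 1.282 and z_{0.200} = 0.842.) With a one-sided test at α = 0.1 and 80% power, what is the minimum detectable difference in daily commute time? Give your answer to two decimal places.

δ = (z_α + z_β) · √((σ₁²+σ₂²)/n)
  = (1.282 + 0.842) · √(800/1275)
  = 2.124 · √0.62745
  = 2.124 · 0.7921
  = 1.6825

Minimum detectable difference ≈ 1.68 minutes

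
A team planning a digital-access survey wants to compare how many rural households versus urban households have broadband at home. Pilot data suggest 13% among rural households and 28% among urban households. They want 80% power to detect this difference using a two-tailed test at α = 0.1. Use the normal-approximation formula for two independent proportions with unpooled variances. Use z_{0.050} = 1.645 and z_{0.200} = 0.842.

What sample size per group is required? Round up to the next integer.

n = (z_{α/2} + z_β)² · [p₁(1−p₁) + p₂(1−p₂)] / (p₁ − p₂)²
  = (1.645 + 0.842)² · (0.13·0.87 + 0.28·0.72) / (-0.15)²
  = (2.487)² · (0.1131 + 0.2016) / 0.0225
  = 6.1852 · 0.3147 / 0.0225
  = 86.51
Round up → n = 87 per group.

n = 87 per group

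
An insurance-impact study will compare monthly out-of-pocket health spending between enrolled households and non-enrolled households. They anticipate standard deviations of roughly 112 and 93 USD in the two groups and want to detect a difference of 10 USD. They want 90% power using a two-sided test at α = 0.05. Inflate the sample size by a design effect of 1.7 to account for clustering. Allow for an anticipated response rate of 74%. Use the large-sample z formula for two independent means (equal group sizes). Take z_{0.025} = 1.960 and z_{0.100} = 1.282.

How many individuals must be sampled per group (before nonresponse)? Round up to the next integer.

n = 5118 per group

n = (z_{α/2} + z_β)² · (σ₁² + σ₂²) / δ²
  = (1.960 + 1.282)² · (112² + 93² = 21193) / 10²
  = 10.5106 · 21193 / 100
  = 2227.50
Design effect: 1.7 × 2227.50 = 3786.76.
Adjust for 74% response: 3786.76 / 0.74 = 5117.24.
Round up → n = 5118 per group.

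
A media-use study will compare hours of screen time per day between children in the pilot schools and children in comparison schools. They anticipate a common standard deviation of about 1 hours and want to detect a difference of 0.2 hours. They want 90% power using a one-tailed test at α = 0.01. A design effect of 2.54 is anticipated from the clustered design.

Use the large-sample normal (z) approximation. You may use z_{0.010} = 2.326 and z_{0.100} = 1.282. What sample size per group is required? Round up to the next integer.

n = 1654 per group

n = (z_α + z_β)² · (σ₁² + σ₂²) / δ²
  = (2.326 + 1.282)² · (2·1² = 2) / 0.2²
  = 13.0177 · 2 / 0.04
  = 650.88
Design effect: 2.54 × 650.88 = 1653.24.
Round up → n = 1654 per group.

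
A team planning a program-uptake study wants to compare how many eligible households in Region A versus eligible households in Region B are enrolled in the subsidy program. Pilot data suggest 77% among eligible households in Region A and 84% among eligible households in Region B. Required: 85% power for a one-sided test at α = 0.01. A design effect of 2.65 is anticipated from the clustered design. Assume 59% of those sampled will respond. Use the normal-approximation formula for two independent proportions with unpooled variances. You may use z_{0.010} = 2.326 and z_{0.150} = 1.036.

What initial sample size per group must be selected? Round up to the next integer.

n = (z_α + z_β)² · [p₁(1−p₁) + p₂(1−p₂)] / (p₁ − p₂)²
  = (2.326 + 1.036)² · (0.77·0.23 + 0.84·0.16) / (-0.07)²
  = (3.362)² · (0.1771 + 0.1344) / 0.0049
  = 11.3030 · 0.3115 / 0.0049
  = 718.55
Design effect: 2.65 × 718.55 = 1904.16.
Adjust for 59% response: 1904.16 / 0.59 = 3227.39.
Round up → n = 3228 per group.

n = 3228 per group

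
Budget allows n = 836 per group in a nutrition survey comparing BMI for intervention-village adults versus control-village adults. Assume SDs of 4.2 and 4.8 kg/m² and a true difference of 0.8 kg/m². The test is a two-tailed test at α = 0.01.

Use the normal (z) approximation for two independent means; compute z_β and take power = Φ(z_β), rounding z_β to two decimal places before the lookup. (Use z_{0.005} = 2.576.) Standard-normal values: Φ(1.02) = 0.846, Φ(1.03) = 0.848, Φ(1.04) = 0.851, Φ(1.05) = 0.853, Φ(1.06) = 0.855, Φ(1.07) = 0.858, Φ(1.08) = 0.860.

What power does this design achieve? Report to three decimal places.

z_β = δ·√(n/(σ₁²+σ₂²)) − z_{α/2}
    = 0.8 · √(836/40.68) − 2.576
    = 0.8 · 4.53328 − 2.576
    = 3.6266 − 2.576 = 1.0506 → 1.05
Power = Φ(1.05) = 0.853.

Power ≈ 0.853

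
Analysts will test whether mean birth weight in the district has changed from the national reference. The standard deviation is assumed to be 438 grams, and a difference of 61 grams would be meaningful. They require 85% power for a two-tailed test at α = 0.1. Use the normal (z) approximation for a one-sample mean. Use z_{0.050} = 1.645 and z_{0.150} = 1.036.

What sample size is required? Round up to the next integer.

n = (z_{α/2} + z_β)² · σ² / δ²
  = (1.645 + 1.036)² · 438² / 61²
  = 7.1878 · 191844 / 3721
  = 370.58
Round up → n = 371.

n = 371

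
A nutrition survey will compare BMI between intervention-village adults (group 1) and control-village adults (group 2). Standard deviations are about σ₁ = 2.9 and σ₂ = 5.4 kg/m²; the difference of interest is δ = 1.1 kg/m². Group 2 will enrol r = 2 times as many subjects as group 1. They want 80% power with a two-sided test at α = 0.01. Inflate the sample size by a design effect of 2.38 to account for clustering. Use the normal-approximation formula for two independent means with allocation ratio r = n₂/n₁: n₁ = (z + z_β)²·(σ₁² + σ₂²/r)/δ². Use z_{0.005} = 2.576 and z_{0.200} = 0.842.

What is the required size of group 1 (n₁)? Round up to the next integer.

n₁ = (z_{α/2} + z_β)² · (σ₁² + σ₂²/r) / δ²
   = (2.576 + 0.842)² · (2.9² + 5.4²/2) / 1.1²
   = 11.6827 · (8.41 + 14.58) / 1.21
   = 11.6827 · 22.99 / 1.21
   = 221.97
Design effect: 2.38 × 221.97 = 528.29.
Round up → n₁ = 529; n₂ = r·n₁ = 2 × 529 = 1058.

n₁ = 529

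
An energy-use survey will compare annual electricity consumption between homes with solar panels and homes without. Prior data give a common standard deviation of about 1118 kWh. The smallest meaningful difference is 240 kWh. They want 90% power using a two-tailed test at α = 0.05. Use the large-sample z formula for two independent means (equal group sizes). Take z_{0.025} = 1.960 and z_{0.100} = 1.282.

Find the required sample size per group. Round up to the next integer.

n = 457 per group

n = (z_{α/2} + z_β)² · (σ₁² + σ₂²) / δ²
  = (1.960 + 1.282)² · (2·1118² = 2499848) / 240²
  = 10.5106 · 2499848 / 57600
  = 456.16
Round up → n = 457 per group.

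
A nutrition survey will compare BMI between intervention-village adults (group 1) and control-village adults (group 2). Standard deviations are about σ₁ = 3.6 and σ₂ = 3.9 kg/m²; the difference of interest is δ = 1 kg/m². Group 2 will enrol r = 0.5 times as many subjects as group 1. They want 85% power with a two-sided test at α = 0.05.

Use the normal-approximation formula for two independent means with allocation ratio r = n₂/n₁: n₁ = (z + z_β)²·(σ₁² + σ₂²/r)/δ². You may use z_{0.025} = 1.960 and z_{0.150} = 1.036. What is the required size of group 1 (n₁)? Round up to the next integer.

n₁ = (z_{α/2} + z_β)² · (σ₁² + σ₂²/r) / δ²
   = (1.960 + 1.036)² · (3.6² + 3.9²/0.5) / 1²
   = 8.9760 · (12.96 + 30.42) / 1
   = 8.9760 · 43.38 / 1
   = 389.38
Round up → n₁ = 390; n₂ = r·n₁ = 0.5 × 390 = 195.

n₁ = 390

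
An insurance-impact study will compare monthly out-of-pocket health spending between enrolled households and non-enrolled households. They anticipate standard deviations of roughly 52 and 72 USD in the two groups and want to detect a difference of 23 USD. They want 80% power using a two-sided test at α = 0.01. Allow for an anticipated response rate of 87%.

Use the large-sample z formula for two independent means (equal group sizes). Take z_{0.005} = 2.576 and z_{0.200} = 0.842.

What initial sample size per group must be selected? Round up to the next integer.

n = (z_{α/2} + z_β)² · (σ₁² + σ₂²) / δ²
  = (2.576 + 0.842)² · (52² + 72² = 7888) / 23²
  = 11.6827 · 7888 / 529
  = 174.20
Adjust for 87% response: 174.20 / 0.87 = 200.23.
Round up → n = 201 per group.

n = 201 per group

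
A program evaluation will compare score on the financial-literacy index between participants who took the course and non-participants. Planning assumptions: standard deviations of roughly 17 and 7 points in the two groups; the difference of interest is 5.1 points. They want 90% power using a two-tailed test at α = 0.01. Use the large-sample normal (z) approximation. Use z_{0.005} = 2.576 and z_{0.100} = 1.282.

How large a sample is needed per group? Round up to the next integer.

n = (z_{α/2} + z_β)² · (σ₁² + σ₂²) / δ²
  = (2.576 + 1.282)² · (17² + 7² = 338) / 5.1²
  = 14.8842 · 338 / 26.01
  = 193.42
Round up → n = 194 per group.

n = 194 per group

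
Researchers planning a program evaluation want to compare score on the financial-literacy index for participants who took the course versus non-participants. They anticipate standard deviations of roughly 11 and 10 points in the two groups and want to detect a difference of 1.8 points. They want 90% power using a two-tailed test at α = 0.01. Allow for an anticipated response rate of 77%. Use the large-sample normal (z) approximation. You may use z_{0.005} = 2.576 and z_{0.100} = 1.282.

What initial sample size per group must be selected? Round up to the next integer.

n = 1319 per group

n = (z_{α/2} + z_β)² · (σ₁² + σ₂²) / δ²
  = (2.576 + 1.282)² · (11² + 10² = 221) / 1.8²
  = 14.8842 · 221 / 3.24
  = 1015.25
Adjust for 77% response: 1015.25 / 0.77 = 1318.50.
Round up → n = 1319 per group.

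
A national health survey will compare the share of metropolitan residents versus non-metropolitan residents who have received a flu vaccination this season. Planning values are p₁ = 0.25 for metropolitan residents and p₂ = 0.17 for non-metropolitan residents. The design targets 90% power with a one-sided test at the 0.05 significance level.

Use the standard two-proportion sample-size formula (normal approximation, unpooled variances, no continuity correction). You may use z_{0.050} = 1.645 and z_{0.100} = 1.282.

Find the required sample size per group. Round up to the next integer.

n = (z_α + z_β)² · [p₁(1−p₁) + p₂(1−p₂)] / (p₁ − p₂)²
  = (1.645 + 1.282)² · (0.25·0.75 + 0.17·0.83) / (0.08)²
  = (2.927)² · (0.1875 + 0.1411) / 0.0064
  = 8.5673 · 0.3286 / 0.0064
  = 439.88
Round up → n = 440 per group.

n = 440 per group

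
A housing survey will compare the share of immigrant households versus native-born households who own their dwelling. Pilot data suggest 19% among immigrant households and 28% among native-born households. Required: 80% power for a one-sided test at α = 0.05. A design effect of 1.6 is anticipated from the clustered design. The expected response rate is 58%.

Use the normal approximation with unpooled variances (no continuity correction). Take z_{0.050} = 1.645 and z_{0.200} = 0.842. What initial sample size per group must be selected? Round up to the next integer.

n = (z_α + z_β)² · [p₁(1−p₁) + p₂(1−p₂)] / (p₁ − p₂)²
  = (1.645 + 0.842)² · (0.19·0.81 + 0.28·0.72) / (-0.09)²
  = (2.487)² · (0.1539 + 0.2016) / 0.0081
  = 6.1852 · 0.3555 / 0.0081
  = 271.46
Design effect: 1.6 × 271.46 = 434.34.
Adjust for 58% response: 434.34 / 0.58 = 748.86.
Round up → n = 749 per group.

n = 749 per group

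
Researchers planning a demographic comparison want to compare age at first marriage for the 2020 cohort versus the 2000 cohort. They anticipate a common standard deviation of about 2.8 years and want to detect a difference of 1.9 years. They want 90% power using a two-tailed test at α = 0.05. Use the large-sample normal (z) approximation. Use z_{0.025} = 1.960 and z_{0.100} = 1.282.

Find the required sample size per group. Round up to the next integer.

n = (z_{α/2} + z_β)² · (σ₁² + σ₂²) / δ²
  = (1.960 + 1.282)² · (2·2.8² = 15.68) / 1.9²
  = 10.5106 · 15.68 / 3.61
  = 45.65
Round up → n = 46 per group.

n = 46 per group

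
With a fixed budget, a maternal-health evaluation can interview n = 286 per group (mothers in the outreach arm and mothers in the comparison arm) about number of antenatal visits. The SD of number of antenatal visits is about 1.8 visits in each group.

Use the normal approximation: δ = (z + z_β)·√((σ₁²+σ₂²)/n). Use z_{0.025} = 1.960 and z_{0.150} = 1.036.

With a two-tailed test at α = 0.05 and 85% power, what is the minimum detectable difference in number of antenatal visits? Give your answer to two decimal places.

Minimum detectable difference ≈ 0.45 visits

δ = (z_{α/2} + z_β) · √((σ₁²+σ₂²)/n)
  = (1.960 + 1.036) · √(6.48/286)
  = 2.996 · √0.02266
  = 2.996 · 0.1505
  = 0.4510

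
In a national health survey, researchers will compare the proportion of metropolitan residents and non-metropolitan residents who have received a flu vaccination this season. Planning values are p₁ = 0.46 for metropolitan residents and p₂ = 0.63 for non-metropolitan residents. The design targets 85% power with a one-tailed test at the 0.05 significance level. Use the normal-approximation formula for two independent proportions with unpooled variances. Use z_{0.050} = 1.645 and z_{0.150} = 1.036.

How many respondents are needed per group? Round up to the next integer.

n = 120 per group

n = (z_α + z_β)² · [p₁(1−p₁) + p₂(1−p₂)] / (p₁ − p₂)²
  = (1.645 + 1.036)² · (0.46·0.54 + 0.63·0.37) / (-0.17)²
  = (2.681)² · (0.2484 + 0.2331) / 0.0289
  = 7.1878 · 0.4815 / 0.0289
  = 119.75
Round up → n = 120 per group.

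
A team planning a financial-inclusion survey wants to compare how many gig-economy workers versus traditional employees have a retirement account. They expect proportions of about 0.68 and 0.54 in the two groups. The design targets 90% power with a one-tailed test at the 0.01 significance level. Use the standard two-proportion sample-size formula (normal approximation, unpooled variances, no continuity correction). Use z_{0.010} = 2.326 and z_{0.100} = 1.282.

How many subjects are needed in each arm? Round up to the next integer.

n = 310 per group

n = (z_α + z_β)² · [p₁(1−p₁) + p₂(1−p₂)] / (p₁ − p₂)²
  = (2.326 + 1.282)² · (0.68·0.32 + 0.54·0.46) / (0.14)²
  = (3.608)² · (0.2176 + 0.2484) / 0.0196
  = 13.0177 · 0.4660 / 0.0196
  = 309.50
Round up → n = 310 per group.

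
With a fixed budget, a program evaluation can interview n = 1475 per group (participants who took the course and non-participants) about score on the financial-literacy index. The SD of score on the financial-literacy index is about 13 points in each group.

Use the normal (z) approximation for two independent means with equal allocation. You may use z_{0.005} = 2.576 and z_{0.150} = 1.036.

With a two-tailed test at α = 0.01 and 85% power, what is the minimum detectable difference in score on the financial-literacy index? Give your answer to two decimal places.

Minimum detectable difference ≈ 1.73 points

δ = (z_{α/2} + z_β) · √((σ₁²+σ₂²)/n)
  = (2.576 + 1.036) · √(338/1475)
  = 3.612 · √0.22915
  = 3.612 · 0.4787
  = 1.7291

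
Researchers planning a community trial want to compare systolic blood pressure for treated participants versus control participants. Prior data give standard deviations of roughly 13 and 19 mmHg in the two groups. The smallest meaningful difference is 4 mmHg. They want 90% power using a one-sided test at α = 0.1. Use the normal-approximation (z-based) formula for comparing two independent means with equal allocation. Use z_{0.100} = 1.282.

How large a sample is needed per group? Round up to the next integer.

n = (z_α + z_β)² · (σ₁² + σ₂²) / δ²
  = (1.282 + 1.282)² · (13² + 19² = 530) / 4²
  = 6.5741 · 530 / 16
  = 217.77
Round up → n = 218 per group.

n = 218 per group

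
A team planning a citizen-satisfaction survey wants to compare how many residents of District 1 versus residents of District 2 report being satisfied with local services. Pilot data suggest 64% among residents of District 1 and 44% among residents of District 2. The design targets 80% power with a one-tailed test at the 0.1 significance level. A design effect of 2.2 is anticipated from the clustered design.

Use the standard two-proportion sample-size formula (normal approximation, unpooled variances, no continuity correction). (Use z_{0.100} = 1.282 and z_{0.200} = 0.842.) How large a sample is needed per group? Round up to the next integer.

n = (z_α + z_β)² · [p₁(1−p₁) + p₂(1−p₂)] / (p₁ − p₂)²
  = (1.282 + 0.842)² · (0.64·0.36 + 0.44·0.56) / (0.20)²
  = (2.124)² · (0.2304 + 0.2464) / 0.0400
  = 4.5114 · 0.4768 / 0.0400
  = 53.78
Design effect: 2.2 × 53.78 = 118.31.
Round up → n = 119 per group.

n = 119 per group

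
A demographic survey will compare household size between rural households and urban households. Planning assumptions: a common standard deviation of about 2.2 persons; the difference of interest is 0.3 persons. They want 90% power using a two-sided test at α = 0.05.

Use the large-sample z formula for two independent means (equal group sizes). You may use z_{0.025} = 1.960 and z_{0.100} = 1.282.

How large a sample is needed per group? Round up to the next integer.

n = 1131 per group

n = (z_{α/2} + z_β)² · (σ₁² + σ₂²) / δ²
  = (1.960 + 1.282)² · (2·2.2² = 9.68) / 0.3²
  = 10.5106 · 9.68 / 0.09
  = 1130.47
Round up → n = 1131 per group.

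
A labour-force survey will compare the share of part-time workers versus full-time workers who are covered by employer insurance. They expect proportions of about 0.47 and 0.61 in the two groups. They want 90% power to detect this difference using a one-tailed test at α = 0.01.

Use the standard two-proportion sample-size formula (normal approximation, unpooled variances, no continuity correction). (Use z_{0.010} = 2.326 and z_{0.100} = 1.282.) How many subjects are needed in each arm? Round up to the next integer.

n = 324 per group

n = (z_α + z_β)² · [p₁(1−p₁) + p₂(1−p₂)] / (p₁ − p₂)²
  = (2.326 + 1.282)² · (0.47·0.53 + 0.61·0.39) / (-0.14)²
  = (3.608)² · (0.2491 + 0.2379) / 0.0196
  = 13.0177 · 0.4870 / 0.0196
  = 323.45
Round up → n = 324 per group.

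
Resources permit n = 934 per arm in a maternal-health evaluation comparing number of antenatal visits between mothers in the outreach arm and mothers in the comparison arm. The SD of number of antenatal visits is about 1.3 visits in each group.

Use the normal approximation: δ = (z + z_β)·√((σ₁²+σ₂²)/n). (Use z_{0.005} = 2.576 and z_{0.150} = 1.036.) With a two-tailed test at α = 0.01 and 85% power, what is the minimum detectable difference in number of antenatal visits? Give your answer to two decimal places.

Minimum detectable difference ≈ 0.22 visits

δ = (z_{α/2} + z_β) · √((σ₁²+σ₂²)/n)
  = (2.576 + 1.036) · √(3.38/934)
  = 3.612 · √0.00362
  = 3.612 · 0.0602
  = 0.2173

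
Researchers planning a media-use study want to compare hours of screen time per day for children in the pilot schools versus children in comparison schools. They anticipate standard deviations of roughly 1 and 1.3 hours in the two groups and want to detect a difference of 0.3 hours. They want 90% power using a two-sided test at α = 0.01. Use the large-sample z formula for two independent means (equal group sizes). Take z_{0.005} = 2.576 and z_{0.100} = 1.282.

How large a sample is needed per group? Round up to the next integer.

n = 445 per group

n = (z_{α/2} + z_β)² · (σ₁² + σ₂²) / δ²
  = (2.576 + 1.282)² · (1² + 1.3² = 2.69) / 0.3²
  = 14.8842 · 2.69 / 0.09
  = 444.87
Round up → n = 445 per group.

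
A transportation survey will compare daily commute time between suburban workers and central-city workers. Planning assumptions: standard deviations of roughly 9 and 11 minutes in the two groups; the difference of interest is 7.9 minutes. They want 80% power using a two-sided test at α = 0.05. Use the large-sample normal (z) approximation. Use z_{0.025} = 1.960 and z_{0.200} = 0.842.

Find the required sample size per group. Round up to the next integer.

n = 26 per group

n = (z_{α/2} + z_β)² · (σ₁² + σ₂²) / δ²
  = (1.960 + 0.842)² · (9² + 11² = 202) / 7.9²
  = 7.8512 · 202 / 62.41
  = 25.41
Round up → n = 26 per group.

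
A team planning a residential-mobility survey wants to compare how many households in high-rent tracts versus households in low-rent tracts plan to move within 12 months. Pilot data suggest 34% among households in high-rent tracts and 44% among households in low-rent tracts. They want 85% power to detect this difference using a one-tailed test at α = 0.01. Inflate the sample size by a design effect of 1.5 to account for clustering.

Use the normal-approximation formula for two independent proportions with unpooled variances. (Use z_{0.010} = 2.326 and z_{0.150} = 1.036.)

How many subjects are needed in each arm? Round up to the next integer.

n = 799 per group

n = (z_α + z_β)² · [p₁(1−p₁) + p₂(1−p₂)] / (p₁ − p₂)²
  = (2.326 + 1.036)² · (0.34·0.66 + 0.44·0.56) / (-0.10)²
  = (3.362)² · (0.2244 + 0.2464) / 0.0100
  = 11.3030 · 0.4708 / 0.0100
  = 532.15
Design effect: 1.5 × 532.15 = 798.22.
Round up → n = 799 per group.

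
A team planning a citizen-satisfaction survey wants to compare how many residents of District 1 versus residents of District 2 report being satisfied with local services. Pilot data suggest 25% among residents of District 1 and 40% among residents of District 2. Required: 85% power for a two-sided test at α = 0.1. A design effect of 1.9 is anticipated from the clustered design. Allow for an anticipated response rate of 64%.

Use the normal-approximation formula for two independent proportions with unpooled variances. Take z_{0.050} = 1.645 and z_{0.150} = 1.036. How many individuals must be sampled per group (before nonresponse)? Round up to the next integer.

n = 406 per group

n = (z_{α/2} + z_β)² · [p₁(1−p₁) + p₂(1−p₂)] / (p₁ − p₂)²
  = (1.645 + 1.036)² · (0.25·0.75 + 0.40·0.60) / (-0.15)²
  = (2.681)² · (0.1875 + 0.2400) / 0.0225
  = 7.1878 · 0.4275 / 0.0225
  = 136.57
Design effect: 1.9 × 136.57 = 259.48.
Adjust for 64% response: 259.48 / 0.64 = 405.43.
Round up → n = 406 per group.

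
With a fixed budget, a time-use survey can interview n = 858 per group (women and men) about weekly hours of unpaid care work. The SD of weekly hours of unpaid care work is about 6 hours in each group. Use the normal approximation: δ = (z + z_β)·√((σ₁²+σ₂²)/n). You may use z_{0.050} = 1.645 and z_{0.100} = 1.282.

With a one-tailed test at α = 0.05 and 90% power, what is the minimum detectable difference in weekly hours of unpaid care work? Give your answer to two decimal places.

δ = (z_α + z_β) · √((σ₁²+σ₂²)/n)
  = (1.645 + 1.282) · √(72/858)
  = 2.927 · √0.08392
  = 2.927 · 0.2897
  = 0.8479

Minimum detectable difference ≈ 0.85 hours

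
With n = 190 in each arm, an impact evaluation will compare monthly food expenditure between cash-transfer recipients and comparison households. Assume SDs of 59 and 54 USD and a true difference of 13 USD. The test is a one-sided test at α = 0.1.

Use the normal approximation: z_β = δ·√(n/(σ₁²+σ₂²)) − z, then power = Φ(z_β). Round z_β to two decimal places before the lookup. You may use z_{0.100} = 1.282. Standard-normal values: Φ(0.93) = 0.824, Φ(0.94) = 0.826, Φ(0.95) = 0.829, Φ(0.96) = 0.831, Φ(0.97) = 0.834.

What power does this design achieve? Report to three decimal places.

Power ≈ 0.831

z_β = δ·√(n/(σ₁²+σ₂²)) − z_α
    = 13 · √(190/6397) − 1.282
    = 13 · 0.17234 − 1.282
    = 2.2404 − 1.282 = 0.9584 → 0.96
Power = Φ(0.96) = 0.831.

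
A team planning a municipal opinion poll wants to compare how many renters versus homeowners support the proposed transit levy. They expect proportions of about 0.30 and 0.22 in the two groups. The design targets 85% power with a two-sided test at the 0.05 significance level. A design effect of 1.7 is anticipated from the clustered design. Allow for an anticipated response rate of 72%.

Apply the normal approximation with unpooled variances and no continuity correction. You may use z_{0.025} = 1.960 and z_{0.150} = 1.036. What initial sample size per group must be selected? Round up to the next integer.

n = (z_{α/2} + z_β)² · [p₁(1−p₁) + p₂(1−p₂)] / (p₁ − p₂)²
  = (1.960 + 1.036)² · (0.30·0.70 + 0.22·0.78) / (0.08)²
  = (2.996)² · (0.2100 + 0.1716) / 0.0064
  = 8.9760 · 0.3816 / 0.0064
  = 535.19
Design effect: 1.7 × 535.19 = 909.83.
Adjust for 72% response: 909.83 / 0.72 = 1263.65.
Round up → n = 1264 per group.

n = 1264 per group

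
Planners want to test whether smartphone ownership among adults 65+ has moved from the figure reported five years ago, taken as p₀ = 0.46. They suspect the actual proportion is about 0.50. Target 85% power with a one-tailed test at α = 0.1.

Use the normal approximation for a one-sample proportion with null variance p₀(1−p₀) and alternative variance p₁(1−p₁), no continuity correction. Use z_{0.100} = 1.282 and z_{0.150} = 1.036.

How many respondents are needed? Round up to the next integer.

n = [z_α·√(p₀q₀) + z_β·√(p₁q₁)]² / (p₁ − p₀)²
  = [1.282·√(0.46·0.54) + 1.036·√(0.50·0.50)]² / (0.04)²
  = [1.282·0.4984 + 1.036·0.5000]² / 0.0016
  = [1.1569]² / 0.0016
  = 836.58
Round up → n = 837.

n = 837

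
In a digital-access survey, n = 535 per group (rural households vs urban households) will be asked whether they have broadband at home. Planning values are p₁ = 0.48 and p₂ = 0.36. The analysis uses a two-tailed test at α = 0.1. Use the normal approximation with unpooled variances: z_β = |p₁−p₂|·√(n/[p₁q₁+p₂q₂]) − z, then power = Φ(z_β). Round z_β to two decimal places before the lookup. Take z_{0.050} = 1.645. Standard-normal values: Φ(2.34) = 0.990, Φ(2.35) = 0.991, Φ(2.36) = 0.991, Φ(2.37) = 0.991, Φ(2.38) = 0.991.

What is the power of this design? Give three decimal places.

Power ≈ 0.991

z_β = |p₁−p₂|·√(n/[p₁q₁+p₂q₂]) − z_{α/2}
    = 0.12 · √(535/0.4800) − 1.645
    = 0.12 · 33.3854 − 1.645
    = 4.0062 − 1.645 = 2.3612 → 2.36
Power = Φ(2.36) = 0.991.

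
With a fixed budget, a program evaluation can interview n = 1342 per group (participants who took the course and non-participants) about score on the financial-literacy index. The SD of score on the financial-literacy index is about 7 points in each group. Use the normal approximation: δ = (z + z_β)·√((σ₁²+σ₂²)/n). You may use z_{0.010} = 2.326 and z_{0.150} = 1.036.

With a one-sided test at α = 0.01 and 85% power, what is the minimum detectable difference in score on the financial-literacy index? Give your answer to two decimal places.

Minimum detectable difference ≈ 0.91 points

δ = (z_α + z_β) · √((σ₁²+σ₂²)/n)
  = (2.326 + 1.036) · √(98/1342)
  = 3.362 · √0.07303
  = 3.362 · 0.2702
  = 0.9085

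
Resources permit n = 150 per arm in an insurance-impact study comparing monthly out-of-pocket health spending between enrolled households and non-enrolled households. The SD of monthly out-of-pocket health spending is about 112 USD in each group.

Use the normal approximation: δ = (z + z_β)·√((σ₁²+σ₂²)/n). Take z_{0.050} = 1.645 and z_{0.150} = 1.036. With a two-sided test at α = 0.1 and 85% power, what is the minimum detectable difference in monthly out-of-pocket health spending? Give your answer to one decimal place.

Minimum detectable difference ≈ 34.7 USD

δ = (z_{α/2} + z_β) · √((σ₁²+σ₂²)/n)
  = (1.645 + 1.036) · √(25088/150)
  = 2.681 · √167.2533
  = 2.681 · 12.9326
  = 34.6724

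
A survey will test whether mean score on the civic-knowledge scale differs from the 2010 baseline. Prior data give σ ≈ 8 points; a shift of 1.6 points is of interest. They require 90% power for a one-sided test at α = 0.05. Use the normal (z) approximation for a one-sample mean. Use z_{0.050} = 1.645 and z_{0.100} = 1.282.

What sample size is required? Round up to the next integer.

n = 215

n = (z_α + z_β)² · σ² / δ²
  = (1.645 + 1.282)² · 8² / 1.6²
  = 8.5673 · 64 / 2.56
  = 214.18
Round up → n = 215.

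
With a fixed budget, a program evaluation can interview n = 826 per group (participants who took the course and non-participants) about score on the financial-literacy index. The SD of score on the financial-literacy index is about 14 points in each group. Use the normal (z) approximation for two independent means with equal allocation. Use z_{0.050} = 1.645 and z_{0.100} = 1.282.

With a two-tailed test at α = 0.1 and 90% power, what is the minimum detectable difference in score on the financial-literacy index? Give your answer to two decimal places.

δ = (z_{α/2} + z_β) · √((σ₁²+σ₂²)/n)
  = (1.645 + 1.282) · √(392/826)
  = 2.927 · √0.47458
  = 2.927 · 0.6889
  = 2.0164

Minimum detectable difference ≈ 2.02 points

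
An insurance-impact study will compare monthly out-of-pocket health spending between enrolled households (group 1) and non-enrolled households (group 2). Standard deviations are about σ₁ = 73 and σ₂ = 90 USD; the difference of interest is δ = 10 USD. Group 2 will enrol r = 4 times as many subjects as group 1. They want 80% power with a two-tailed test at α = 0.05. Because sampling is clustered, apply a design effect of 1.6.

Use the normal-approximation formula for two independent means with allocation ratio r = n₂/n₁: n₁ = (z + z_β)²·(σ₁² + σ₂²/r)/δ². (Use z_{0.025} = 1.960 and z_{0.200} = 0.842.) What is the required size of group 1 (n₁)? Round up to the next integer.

n₁ = 924

n₁ = (z_{α/2} + z_β)² · (σ₁² + σ₂²/r) / δ²
   = (1.960 + 0.842)² · (73² + 90²/4) / 10²
   = 7.8512 · (5329 + 2025) / 100
   = 7.8512 · 7354 / 100
   = 577.38
Design effect: 1.6 × 577.38 = 923.80.
Round up → n₁ = 924; n₂ = r·n₁ = 4 × 924 = 3696.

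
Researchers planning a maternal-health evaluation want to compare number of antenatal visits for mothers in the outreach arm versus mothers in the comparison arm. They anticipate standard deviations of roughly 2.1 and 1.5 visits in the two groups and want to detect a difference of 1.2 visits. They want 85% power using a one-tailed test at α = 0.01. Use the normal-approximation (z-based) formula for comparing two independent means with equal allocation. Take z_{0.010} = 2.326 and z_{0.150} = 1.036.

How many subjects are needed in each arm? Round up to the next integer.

n = 53 per group

n = (z_α + z_β)² · (σ₁² + σ₂²) / δ²
  = (2.326 + 1.036)² · (2.1² + 1.5² = 6.66) / 1.2²
  = 11.3030 · 6.66 / 1.44
  = 52.28
Round up → n = 53 per group.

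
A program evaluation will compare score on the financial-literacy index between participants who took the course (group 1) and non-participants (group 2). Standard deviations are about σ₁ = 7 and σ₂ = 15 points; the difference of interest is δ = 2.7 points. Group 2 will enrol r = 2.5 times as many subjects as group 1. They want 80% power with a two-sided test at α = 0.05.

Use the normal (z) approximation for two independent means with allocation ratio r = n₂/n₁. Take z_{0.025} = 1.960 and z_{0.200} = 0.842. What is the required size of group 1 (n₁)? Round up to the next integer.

n₁ = (z_{α/2} + z_β)² · (σ₁² + σ₂²/r) / δ²
   = (1.960 + 0.842)² · (7² + 15²/2.5) / 2.7²
   = 7.8512 · (49 + 90) / 7.29
   = 7.8512 · 139 / 7.29
   = 149.70
Round up → n₁ = 150; n₂ = r·n₁ = 2.5 × 150 = 375.

n₁ = 150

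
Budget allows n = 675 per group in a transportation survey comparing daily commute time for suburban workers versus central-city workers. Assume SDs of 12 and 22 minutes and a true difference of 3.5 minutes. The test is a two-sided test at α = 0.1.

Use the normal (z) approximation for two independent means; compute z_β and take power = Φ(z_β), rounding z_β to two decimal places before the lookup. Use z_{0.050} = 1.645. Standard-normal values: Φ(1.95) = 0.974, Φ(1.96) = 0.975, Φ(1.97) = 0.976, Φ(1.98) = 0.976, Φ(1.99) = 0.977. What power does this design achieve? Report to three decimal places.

z_β = δ·√(n/(σ₁²+σ₂²)) − z_{α/2}
    = 3.5 · √(675/628) − 1.645
    = 3.5 · 1.03675 − 1.645
    = 3.6286 − 1.645 = 1.9836 → 1.98
Power = Φ(1.98) = 0.976.

Power ≈ 0.976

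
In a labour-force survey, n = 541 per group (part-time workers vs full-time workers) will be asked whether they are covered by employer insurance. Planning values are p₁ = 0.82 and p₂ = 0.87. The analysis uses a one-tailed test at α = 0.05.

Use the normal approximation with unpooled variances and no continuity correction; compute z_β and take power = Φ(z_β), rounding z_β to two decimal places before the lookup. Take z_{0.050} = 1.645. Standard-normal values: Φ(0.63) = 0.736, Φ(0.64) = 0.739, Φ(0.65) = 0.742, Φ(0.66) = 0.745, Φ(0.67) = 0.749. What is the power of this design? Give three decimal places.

z_β = |p₁−p₂|·√(n/[p₁q₁+p₂q₂]) − z_α
    = 0.05 · √(541/0.2607) − 1.645
    = 0.05 · 45.5542 − 1.645
    = 2.2777 − 1.645 = 0.6327 → 0.63
Power = Φ(0.63) = 0.736.

Power ≈ 0.736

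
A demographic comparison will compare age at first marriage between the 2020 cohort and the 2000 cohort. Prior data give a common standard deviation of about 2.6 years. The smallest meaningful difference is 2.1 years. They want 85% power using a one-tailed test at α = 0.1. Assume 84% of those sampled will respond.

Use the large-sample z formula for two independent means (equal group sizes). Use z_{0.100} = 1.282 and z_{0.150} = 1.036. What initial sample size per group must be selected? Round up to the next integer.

n = 20 per group

n = (z_α + z_β)² · (σ₁² + σ₂²) / δ²
  = (1.282 + 1.036)² · (2·2.6² = 13.52) / 2.1²
  = 5.3731 · 13.52 / 4.41
  = 16.47
Adjust for 84% response: 16.47 / 0.84 = 19.61.
Round up → n = 20 per group.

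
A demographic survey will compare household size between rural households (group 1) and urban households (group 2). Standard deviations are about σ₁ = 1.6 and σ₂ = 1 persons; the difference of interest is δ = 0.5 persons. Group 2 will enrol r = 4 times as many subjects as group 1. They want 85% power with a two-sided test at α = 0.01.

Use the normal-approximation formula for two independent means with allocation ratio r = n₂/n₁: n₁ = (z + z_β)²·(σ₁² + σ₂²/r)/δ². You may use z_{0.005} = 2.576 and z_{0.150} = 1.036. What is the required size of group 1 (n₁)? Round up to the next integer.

n₁ = 147

n₁ = (z_{α/2} + z_β)² · (σ₁² + σ₂²/r) / δ²
   = (2.576 + 1.036)² · (1.6² + 1²/4) / 0.5²
   = 13.0465 · (2.56 + 0.25) / 0.25
   = 13.0465 · 2.81 / 0.25
   = 146.64
Round up → n₁ = 147; n₂ = r·n₁ = 4 × 147 = 588.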